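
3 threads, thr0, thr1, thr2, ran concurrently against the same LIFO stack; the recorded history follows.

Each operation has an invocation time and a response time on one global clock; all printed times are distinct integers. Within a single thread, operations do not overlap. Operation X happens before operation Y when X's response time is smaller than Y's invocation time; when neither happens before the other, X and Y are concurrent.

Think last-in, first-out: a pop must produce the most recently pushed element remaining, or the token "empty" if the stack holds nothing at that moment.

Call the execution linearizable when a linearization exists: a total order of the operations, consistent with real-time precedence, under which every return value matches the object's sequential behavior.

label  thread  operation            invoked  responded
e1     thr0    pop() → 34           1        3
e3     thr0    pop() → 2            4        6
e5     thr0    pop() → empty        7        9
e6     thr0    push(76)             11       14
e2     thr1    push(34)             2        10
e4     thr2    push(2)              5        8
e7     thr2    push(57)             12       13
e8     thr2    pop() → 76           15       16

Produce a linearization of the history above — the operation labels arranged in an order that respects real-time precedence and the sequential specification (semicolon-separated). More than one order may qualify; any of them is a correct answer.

step 1: e2 push(34) — stack <34>
step 2: e1 pop() → 34 — stack <>
step 3: e4 push(2) — stack <2>
step 4: e3 pop() → 2 — stack <>
step 5: e5 pop() → empty — stack <>
step 6: e7 push(57) — stack <57>
step 7: e6 push(76) — stack <57,76>
step 8: e8 pop() → 76 — stack <57>

e2; e1; e4; e3; e5; e7; e6; e8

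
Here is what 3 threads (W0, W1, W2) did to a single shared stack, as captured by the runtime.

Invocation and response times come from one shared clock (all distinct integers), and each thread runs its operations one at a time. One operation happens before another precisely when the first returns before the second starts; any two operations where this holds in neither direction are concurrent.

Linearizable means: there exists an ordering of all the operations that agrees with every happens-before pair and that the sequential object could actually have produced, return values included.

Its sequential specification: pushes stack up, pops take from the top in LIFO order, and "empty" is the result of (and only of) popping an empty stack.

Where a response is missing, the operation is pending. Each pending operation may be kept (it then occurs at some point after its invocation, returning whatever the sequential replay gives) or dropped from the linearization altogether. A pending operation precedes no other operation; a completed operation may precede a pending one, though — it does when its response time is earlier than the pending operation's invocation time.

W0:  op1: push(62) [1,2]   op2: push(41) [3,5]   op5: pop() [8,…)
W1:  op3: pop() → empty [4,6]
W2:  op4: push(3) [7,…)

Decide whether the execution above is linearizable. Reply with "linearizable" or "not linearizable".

cut after 5 events: linearizable; cut after 6 events (op3 responds, time 6): not linearizable
the 3 completed operations admit 2 real-time orders; each fails the stack replay
e.g. op1, op2, op3: illegal at step 3, since op3 pop() → empty cannot apply there
e.g. op1, op3, op2: illegal at step 2, since op3 pop() → empty cannot apply there

not linearizable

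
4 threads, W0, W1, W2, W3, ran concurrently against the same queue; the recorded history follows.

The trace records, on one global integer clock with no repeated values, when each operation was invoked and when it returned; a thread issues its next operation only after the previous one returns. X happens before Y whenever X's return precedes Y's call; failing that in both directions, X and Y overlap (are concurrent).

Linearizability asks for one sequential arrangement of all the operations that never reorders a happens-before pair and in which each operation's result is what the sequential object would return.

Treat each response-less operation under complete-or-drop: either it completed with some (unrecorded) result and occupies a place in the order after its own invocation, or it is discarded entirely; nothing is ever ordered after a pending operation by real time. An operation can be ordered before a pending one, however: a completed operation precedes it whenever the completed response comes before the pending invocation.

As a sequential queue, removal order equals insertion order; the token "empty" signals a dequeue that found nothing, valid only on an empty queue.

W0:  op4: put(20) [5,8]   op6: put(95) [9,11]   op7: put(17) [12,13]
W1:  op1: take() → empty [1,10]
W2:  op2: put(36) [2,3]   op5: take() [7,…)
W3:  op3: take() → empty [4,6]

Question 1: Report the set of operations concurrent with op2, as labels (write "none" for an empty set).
op1

op2 spans [2,3]: anything still running between times 2 and 3 counts as concurrent
op1 [1,10]: concurrent
op3 [4,6]: after
op4 [5,8]: after
op5 [7,…): after
op6 [9,11]: after
op7 [12,13]: after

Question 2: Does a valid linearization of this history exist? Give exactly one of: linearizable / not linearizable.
not linearizable

cut after 9 events: linearizable; cut after 10 events (op1 responds, time 10): not linearizable
real-time-consistent orders of the 4 completed operations: 8 — all fail the queue replay
every completion of the 2 pending operations (op5, op6) was checked; none linearizes
for example op1, op2, op3, op4 (pending dropped) fails at step 3: op3 take() → empty is not legal there
for example op1, op2, op4, op3 (pending dropped) fails at step 4: op3 take() → empty is not legal there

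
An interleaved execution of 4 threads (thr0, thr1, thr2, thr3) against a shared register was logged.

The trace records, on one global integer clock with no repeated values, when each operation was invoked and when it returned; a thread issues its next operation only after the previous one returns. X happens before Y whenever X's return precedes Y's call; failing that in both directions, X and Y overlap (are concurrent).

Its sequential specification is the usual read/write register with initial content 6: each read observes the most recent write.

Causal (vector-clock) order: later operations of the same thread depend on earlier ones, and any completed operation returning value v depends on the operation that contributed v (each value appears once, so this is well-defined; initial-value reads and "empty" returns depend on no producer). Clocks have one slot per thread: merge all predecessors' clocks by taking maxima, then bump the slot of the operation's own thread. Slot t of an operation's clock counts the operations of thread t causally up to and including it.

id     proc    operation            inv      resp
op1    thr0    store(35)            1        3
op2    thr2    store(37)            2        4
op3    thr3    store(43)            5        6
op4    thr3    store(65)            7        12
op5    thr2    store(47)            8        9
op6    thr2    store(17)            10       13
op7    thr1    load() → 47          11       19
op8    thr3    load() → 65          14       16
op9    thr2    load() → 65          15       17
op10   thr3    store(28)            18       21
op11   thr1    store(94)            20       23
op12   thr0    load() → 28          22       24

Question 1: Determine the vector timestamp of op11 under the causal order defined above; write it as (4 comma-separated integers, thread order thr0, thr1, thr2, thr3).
(0, 2, 2, 0)

op3 (invocation 5): nothing precedes it; thr3's component alone gives (0, 0, 0, 1)
op2 (invocation 2): nothing precedes it; thr2's component alone gives (0, 0, 1, 0)
op1 (invocation 1): nothing precedes it; thr0's component alone gives (1, 0, 0, 0)
merge at op4 (invoked 7): VC(op3)=(0, 0, 0, 1), own-thread bump on thr3 → (0, 0, 0, 2)
merge at op5 (invoked 8): VC(op2)=(0, 0, 1, 0), own-thread bump on thr2 → (0, 0, 2, 0)
merge at op8 (invoked 14): VC(op4)=(0, 0, 0, 2), own-thread bump on thr3 → (0, 0, 0, 3)
merge at op6 (invoked 10): VC(op5)=(0, 0, 2, 0), own-thread bump on thr2 → (0, 0, 3, 0)
merge at op7 (invoked 11): VC(op5)=(0, 0, 2, 0), own-thread bump on thr1 → (0, 1, 2, 0)
merge at op10 (invoked 18): VC(op8)=(0, 0, 0, 3), own-thread bump on thr3 → (0, 0, 0, 4)
merge at op11 (invoked 20): VC(op7)=(0, 1, 2, 0), own-thread bump on thr1 → (0, 2, 2, 0)
merge at op9 (invoked 15): VC(op4)=(0, 0, 0, 2), VC(op6)=(0, 0, 3, 0), own-thread bump on thr2 → (0, 0, 4, 2)
merge at op12 (invoked 22): VC(op1)=(1, 0, 0, 0), VC(op10)=(0, 0, 0, 4), own-thread bump on thr0 → (2, 0, 0, 4)
target: VC(op11) = (0, 2, 2, 0)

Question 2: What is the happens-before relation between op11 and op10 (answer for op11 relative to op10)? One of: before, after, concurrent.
concurrent

op11 spans [20,23], op10 spans [18,21]
the intervals overlap in both directions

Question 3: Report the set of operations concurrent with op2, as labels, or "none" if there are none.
op1

overlap test against op2 [2,4]: concurrent iff the interval meets 2..4
op1 [1,3]: concurrent
op3 [5,6]: after
op4 [7,12]: after
op5 [8,9]: after
op6 [10,13]: after
op7 [11,19]: after
op8 [14,16]: after
op9 [15,17]: after
op10 [18,21]: after
op11 [20,23]: after
op12 [22,24]: after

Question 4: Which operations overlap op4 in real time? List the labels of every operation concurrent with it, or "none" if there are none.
op5, op6, op7

concurrent with op4 ([7,12]): every op whose interval crosses 7..12
op1 [1,3]: before
op2 [2,4]: before
op3 [5,6]: before
op5 [8,9]: concurrent
op6 [10,13]: concurrent
op7 [11,19]: concurrent
op8 [14,16]: after
op9 [15,17]: after
op10 [18,21]: after
op11 [20,23]: after
op12 [22,24]: after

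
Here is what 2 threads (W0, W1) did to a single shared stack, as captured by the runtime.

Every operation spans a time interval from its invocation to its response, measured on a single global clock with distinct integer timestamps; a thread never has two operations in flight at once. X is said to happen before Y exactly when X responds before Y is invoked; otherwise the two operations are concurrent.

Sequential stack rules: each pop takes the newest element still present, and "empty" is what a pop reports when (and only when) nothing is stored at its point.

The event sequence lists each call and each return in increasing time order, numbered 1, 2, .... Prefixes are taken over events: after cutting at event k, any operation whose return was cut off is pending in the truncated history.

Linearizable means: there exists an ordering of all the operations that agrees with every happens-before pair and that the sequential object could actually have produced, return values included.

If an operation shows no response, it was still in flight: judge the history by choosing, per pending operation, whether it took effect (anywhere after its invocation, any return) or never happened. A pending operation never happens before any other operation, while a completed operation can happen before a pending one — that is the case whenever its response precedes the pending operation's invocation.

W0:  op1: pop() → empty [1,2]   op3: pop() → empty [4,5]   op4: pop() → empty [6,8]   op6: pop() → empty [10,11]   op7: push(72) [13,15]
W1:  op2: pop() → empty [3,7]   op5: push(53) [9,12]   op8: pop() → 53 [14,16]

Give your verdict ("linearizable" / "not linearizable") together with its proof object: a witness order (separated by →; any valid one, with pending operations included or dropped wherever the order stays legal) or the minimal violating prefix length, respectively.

1. op1 pop() → empty, leaving stack <>
2. op2 pop() → empty, leaving stack <>
3. op3 pop() → empty, leaving stack <>
4. op4 pop() → empty, leaving stack <>
5. op6 pop() → empty, leaving stack <>
6. op5 push(53), leaving stack <53>
7. op8 pop() → 53, leaving stack <>
8. op7 push(72), leaving stack <72>

linearizable — witness: op1 → op2 → op3 → op4 → op6 → op5 → op8 → op7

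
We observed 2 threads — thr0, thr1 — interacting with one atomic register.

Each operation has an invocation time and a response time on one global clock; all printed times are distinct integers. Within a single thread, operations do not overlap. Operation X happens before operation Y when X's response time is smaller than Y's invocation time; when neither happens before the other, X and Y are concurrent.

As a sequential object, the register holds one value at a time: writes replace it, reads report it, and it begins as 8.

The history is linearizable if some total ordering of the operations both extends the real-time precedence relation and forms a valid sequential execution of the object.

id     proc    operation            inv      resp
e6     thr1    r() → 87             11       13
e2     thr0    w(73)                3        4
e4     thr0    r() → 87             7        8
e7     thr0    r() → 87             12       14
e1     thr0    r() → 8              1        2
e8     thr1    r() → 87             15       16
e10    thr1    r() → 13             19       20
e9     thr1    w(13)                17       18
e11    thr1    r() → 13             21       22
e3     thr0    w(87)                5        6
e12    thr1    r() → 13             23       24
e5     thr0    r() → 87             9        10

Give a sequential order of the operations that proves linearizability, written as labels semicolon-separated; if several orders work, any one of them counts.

e1; e2; e3; e4; e5; e6; e7; e8; e9; e10; e11; e12

step 1: e1 r() → 8 — value 8
step 2: e2 w(73) — value 73
step 3: e3 w(87) — value 87
step 4: e4 r() → 87 — value 87
step 5: e5 r() → 87 — value 87
step 6: e6 r() → 87 — value 87
step 7: e7 r() → 87 — value 87
step 8: e8 r() → 87 — value 87
step 9: e9 w(13) — value 13
step 10: e10 r() → 13 — value 13
step 11: e11 r() → 13 — value 13
step 12: e12 r() → 13 — value 13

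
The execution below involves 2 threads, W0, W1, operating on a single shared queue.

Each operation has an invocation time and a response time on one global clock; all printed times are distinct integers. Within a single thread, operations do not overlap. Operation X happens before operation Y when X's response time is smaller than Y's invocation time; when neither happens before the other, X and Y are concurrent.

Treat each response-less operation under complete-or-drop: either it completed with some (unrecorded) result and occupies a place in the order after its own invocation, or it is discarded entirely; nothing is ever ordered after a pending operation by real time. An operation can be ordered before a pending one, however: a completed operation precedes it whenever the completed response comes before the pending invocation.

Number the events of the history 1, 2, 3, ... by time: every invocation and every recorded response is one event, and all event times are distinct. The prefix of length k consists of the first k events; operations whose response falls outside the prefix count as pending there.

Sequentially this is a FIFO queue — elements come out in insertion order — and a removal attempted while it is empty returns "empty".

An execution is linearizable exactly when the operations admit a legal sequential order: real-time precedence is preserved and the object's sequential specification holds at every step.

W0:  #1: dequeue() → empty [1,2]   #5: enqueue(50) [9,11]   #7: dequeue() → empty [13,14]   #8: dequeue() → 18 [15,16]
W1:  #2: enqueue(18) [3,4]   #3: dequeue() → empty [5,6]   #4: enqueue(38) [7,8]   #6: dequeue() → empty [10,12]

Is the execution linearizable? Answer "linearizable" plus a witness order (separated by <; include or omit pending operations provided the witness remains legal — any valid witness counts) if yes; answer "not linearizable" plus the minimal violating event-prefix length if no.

prefix check: 1..5 passes, 1..6 fails once #3's time-6 response joins
the completed operations (3 total) allow one real-time order; the queue replay rejects it
sample order #1, #2, #3 stalls at step 3 — #3 dequeue() → empty has no legal effect

not linearizable — minimal violating prefix: 6 events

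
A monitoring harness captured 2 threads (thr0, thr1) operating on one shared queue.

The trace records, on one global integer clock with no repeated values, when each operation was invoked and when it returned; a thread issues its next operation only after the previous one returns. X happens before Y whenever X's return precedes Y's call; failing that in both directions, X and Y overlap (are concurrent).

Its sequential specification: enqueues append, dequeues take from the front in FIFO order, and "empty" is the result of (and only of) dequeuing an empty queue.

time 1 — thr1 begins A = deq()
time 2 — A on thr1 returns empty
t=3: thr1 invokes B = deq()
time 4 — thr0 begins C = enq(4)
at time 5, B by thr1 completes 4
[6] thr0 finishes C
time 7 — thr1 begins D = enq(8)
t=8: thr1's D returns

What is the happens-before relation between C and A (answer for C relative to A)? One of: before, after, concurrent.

after

C spans [4,6], A spans [1,2]
resp(A)=2 < inv(C)=4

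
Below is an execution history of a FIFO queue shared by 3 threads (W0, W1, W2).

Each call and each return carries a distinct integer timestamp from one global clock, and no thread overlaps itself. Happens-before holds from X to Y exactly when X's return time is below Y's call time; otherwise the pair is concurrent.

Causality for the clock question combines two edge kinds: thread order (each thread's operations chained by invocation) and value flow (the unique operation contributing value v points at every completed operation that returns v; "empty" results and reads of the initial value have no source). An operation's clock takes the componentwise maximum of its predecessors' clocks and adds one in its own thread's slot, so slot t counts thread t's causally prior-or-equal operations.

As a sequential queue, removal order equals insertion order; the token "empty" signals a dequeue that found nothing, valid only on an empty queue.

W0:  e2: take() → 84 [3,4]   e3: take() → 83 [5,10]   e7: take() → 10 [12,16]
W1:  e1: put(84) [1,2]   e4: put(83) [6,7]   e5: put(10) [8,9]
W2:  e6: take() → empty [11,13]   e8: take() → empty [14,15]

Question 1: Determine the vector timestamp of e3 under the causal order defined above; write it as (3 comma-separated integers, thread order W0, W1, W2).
root op e6, invoked 11: fresh clock plus W2's own tick → (0, 0, 1)
root op e1, invoked 1: fresh clock plus W1's own tick → (0, 1, 0)
e8 (invocation 14): componentwise max over VC(e6)=(0, 0, 1), +1 at W2, giving (0, 0, 2)
e4 (invocation 6): componentwise max over VC(e1)=(0, 1, 0), +1 at W1, giving (0, 2, 0)
e2 (invocation 3): componentwise max over VC(e1)=(0, 1, 0), +1 at W0, giving (1, 1, 0)
e5 (invocation 8): componentwise max over VC(e4)=(0, 2, 0), +1 at W1, giving (0, 3, 0)
e3 (invocation 5): componentwise max over VC(e2)=(1, 1, 0), VC(e4)=(0, 2, 0), +1 at W0, giving (2, 2, 0)
e7 (invocation 12): componentwise max over VC(e3)=(2, 2, 0), VC(e5)=(0, 3, 0), +1 at W0, giving (3, 3, 0)
target: VC(e3) = (2, 2, 0)

(2, 2, 0)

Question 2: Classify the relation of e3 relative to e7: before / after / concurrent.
e3 spans [5,10], e7 spans [12,16]
resp(e3)=10 < inv(e7)=12

before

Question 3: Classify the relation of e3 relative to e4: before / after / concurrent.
e3 spans [5,10], e4 spans [6,7]
the intervals overlap in both directions

concurrent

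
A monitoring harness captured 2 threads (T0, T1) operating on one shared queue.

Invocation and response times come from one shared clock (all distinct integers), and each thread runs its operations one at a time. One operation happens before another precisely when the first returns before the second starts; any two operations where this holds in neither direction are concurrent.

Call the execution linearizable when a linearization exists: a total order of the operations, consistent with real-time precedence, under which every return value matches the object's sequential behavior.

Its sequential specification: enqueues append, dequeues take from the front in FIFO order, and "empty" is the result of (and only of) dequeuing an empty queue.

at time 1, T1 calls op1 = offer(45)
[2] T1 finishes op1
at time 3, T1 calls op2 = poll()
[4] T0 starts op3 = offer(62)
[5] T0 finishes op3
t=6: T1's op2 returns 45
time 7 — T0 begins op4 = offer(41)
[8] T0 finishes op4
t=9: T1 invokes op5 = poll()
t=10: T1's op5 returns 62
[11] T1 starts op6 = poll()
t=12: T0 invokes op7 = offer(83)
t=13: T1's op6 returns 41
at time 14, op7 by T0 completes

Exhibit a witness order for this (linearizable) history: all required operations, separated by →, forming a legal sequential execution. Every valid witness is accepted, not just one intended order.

op1 → op2 → op3 → op4 → op5 → op6 → op7

after step 1 (op1 offer(45)): queue <45>
after step 2 (op2 poll() → 45): queue <>
after step 3 (op3 offer(62)): queue <62>
after step 4 (op4 offer(41)): queue <62,41>
after step 5 (op5 poll() → 62): queue <41>
after step 6 (op6 poll() → 41): queue <>
after step 7 (op7 offer(83)): queue <83>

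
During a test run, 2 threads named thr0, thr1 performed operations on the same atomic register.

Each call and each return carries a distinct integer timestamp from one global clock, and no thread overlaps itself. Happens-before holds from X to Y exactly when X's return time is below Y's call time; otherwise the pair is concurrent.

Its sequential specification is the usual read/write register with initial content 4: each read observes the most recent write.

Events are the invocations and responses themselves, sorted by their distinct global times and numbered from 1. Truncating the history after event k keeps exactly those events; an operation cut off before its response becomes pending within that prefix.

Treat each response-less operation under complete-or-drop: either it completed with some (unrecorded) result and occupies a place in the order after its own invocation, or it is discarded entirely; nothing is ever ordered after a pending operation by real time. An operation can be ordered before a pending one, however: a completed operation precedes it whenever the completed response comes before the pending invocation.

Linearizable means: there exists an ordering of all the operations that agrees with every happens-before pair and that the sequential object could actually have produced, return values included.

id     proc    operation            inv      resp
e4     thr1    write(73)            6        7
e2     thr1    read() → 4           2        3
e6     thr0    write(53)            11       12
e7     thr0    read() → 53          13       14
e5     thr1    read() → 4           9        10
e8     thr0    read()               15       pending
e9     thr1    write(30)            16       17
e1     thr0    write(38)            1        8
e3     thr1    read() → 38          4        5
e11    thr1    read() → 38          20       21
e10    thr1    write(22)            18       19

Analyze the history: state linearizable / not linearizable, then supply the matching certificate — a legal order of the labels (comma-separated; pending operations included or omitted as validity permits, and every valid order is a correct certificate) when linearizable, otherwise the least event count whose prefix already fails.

not linearizable — minimal violating prefix: 10 events

the violation lands at event 10, e5's response at time 10: events 1..9 linearize, events 1..10 do not
real-time-consistent orders of the 5 completed operations: 4 — all fail the atomic register replay
one such order, e1, e2, e3, e4, e5, breaks at step 2 where e2 read() → 4 is illegal
one such order, e2, e1, e3, e4, e5, breaks at step 5 where e5 read() → 4 is illegal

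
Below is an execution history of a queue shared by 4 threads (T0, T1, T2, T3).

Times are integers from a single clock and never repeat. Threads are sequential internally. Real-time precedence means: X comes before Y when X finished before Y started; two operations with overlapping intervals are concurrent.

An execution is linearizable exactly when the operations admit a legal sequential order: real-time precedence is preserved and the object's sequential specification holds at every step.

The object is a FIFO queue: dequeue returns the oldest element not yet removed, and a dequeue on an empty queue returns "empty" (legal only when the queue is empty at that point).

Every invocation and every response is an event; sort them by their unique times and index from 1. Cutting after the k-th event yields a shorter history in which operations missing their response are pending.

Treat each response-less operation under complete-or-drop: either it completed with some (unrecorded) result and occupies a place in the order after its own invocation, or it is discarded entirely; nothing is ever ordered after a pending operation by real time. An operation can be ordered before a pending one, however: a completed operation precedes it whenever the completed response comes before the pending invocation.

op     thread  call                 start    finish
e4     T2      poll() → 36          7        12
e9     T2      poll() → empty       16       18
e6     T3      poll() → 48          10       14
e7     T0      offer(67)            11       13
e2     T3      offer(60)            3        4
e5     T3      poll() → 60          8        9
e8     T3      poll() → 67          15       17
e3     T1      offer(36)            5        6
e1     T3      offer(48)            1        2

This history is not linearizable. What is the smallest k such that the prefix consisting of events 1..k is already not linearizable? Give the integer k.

12

a valid linearization of events 1..11 exists, for instance e1, e2, e3, e4, e5:
step 1: e1 offer(48) — queue <48>
step 2: e2 offer(60) — queue <48,60>
step 3: e3 offer(36) — queue <48,60,36>
step 4: e4 poll() (pending, included) — queue <60,36>
step 5: e5 poll() → 60 — queue <36>
event 12 — e4's response, time 12 — after it, nothing linearizes
including or dropping the 2 pending operations (e6, e7) in any combination fails
take e1, e2, e3, e4, e5 (pending dropped): step 4 already fails, because e4 poll() → 36 cannot occur there
take e1, e2, e3, e5, e4 (pending dropped): step 4 already fails, because e5 poll() → 60 cannot occur there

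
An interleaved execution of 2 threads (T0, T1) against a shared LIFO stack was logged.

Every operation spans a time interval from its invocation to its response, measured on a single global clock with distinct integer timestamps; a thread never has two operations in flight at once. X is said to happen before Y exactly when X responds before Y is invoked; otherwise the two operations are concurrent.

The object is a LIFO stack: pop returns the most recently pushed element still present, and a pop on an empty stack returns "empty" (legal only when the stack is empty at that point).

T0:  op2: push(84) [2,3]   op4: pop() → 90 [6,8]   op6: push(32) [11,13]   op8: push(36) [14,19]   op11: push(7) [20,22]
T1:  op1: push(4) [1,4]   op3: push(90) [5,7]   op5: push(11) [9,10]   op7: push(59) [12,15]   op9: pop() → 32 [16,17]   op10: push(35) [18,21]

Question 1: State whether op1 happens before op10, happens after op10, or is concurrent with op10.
before

op1 spans [1,4], op10 spans [18,21]
resp(op1)=4 < inv(op10)=18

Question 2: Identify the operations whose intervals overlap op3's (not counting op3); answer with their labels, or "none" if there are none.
op4

concurrent with op3 ([5,7]): every op whose interval crosses 5..7
op1 [1,4]: before
op2 [2,3]: before
op4 [6,8]: concurrent
op5 [9,10]: after
op6 [11,13]: after
op7 [12,15]: after
op8 [14,19]: after
op9 [16,17]: after
op10 [18,21]: after
op11 [20,22]: after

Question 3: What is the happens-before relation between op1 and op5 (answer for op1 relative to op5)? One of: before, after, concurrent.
before

op1 spans [1,4], op5 spans [9,10]
resp(op1)=4 < inv(op5)=9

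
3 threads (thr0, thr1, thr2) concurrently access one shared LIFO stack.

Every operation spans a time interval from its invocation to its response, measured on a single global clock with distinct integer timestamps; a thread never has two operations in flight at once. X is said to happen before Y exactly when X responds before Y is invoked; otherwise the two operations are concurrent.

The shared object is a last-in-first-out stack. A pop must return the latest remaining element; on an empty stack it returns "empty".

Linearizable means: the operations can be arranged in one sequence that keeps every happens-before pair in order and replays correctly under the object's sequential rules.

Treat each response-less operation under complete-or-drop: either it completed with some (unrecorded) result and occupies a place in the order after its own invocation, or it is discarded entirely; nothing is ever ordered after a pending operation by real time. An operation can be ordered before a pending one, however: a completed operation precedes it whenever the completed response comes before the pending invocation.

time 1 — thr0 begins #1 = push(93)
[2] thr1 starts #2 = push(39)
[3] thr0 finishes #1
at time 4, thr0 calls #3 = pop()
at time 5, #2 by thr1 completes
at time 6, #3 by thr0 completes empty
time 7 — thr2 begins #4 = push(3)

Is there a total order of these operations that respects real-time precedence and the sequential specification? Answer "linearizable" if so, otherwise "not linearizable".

cut after 5 events: linearizable; cut after 6 events (#3 responds, time 6): not linearizable
3 orders of the 3 completed LIFO stack ops respect real time; none is legal
one such order, #1, #2, #3, breaks at step 3 where #3 pop() → empty is illegal
one such order, #1, #3, #2, breaks at step 2 where #3 pop() → empty is illegal

not linearizable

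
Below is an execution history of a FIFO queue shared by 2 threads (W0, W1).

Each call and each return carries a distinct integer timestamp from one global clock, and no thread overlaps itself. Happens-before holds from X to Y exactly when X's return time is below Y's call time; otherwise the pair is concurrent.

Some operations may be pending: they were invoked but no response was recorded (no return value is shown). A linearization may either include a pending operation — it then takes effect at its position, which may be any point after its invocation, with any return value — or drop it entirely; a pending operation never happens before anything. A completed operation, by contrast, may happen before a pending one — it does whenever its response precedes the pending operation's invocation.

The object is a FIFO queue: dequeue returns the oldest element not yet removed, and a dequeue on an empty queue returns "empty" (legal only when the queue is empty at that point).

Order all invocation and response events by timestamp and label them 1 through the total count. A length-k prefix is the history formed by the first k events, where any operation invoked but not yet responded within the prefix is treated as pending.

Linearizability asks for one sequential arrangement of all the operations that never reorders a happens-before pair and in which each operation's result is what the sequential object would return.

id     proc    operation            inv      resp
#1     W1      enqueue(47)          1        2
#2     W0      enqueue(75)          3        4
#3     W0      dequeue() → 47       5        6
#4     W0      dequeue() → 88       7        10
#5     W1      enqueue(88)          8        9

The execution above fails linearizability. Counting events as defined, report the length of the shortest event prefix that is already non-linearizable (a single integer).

10

events 1..9 are linearizable; a witness order is #1, #2, #3, #4, #5:
1. #1 enqueue(47), leaving queue <47>
2. #2 enqueue(75), leaving queue <47,75>
3. #3 dequeue() → 47, leaving queue <75>
4. #4 dequeue() (pending, included), leaving queue <>
5. #5 enqueue(88), leaving queue <88>
adding event 10 (#4 responds at 10) leaves no legal real-time order
sample order #1, #2, #3, #4, #5 stalls at step 4 — #4 dequeue() → 88 has no legal effect
sample order #1, #2, #3, #5, #4 stalls at step 5 — #4 dequeue() → 88 has no legal effect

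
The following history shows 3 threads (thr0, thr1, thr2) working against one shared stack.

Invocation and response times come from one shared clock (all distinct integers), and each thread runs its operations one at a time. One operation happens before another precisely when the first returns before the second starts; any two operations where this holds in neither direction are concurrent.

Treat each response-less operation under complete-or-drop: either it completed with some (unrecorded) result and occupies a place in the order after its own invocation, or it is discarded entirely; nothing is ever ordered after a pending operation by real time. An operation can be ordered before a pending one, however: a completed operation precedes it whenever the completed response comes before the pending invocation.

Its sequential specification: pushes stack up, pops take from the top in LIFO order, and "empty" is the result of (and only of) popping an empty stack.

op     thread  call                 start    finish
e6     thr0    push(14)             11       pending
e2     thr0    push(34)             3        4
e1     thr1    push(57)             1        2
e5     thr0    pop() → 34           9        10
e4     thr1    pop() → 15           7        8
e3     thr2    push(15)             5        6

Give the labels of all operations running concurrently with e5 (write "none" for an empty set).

e5 runs from 9 to 10; window-overlapping ops are concurrent
e1 [1,2]: before
e2 [3,4]: before
e3 [5,6]: before
e4 [7,8]: before
e6 [11,…): after

none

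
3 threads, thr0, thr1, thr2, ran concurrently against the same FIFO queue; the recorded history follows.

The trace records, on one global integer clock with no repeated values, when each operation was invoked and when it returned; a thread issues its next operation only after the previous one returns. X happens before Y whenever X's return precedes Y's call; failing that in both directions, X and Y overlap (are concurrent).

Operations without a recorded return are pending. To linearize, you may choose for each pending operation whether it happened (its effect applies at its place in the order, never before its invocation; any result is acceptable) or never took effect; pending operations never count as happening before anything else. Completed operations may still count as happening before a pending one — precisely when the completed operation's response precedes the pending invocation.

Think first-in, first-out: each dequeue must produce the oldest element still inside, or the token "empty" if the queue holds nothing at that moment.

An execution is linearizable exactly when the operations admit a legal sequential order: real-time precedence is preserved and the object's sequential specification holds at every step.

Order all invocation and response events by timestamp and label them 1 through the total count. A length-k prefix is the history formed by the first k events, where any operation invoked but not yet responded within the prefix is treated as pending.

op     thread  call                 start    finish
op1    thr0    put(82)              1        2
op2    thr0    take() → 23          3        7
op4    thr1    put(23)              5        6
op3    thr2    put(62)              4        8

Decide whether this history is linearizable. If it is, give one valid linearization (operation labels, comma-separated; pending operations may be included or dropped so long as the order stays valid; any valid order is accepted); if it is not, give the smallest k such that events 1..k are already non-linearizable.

prefix check: 1..6 passes, 1..7 fails once op2's time-7 response joins
all 2 real-time-respecting orders fail — 3 completed FIFO queue operations, no legal replay
completion choices over the 1 pending operation (op3) were checked; none helps
sample order op1, op2, op4 (pending dropped) stalls at step 2 — op2 take() → 23 has no legal effect
sample order op1, op4, op2 (pending dropped) stalls at step 3 — op2 take() → 23 has no legal effect

not linearizable — minimal violating prefix: 7 events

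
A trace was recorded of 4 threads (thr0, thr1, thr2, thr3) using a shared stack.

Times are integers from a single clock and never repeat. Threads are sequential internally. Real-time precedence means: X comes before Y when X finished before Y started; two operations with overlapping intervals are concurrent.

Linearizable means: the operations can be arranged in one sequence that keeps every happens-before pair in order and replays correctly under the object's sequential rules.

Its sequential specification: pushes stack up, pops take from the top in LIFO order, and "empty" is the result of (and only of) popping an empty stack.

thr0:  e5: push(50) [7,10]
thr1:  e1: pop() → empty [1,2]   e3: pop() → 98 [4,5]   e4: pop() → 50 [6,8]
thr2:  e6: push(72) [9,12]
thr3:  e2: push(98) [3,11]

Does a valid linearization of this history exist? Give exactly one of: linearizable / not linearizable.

one valid linearization: e1, e2, e3, e5, e4, e6
1. e1 pop() → empty, leaving stack <>
2. e2 push(98), leaving stack <98>
3. e3 pop() → 98, leaving stack <>
4. e5 push(50), leaving stack <50>
5. e4 pop() → 50, leaving stack <>
6. e6 push(72), leaving stack <72>

linearizable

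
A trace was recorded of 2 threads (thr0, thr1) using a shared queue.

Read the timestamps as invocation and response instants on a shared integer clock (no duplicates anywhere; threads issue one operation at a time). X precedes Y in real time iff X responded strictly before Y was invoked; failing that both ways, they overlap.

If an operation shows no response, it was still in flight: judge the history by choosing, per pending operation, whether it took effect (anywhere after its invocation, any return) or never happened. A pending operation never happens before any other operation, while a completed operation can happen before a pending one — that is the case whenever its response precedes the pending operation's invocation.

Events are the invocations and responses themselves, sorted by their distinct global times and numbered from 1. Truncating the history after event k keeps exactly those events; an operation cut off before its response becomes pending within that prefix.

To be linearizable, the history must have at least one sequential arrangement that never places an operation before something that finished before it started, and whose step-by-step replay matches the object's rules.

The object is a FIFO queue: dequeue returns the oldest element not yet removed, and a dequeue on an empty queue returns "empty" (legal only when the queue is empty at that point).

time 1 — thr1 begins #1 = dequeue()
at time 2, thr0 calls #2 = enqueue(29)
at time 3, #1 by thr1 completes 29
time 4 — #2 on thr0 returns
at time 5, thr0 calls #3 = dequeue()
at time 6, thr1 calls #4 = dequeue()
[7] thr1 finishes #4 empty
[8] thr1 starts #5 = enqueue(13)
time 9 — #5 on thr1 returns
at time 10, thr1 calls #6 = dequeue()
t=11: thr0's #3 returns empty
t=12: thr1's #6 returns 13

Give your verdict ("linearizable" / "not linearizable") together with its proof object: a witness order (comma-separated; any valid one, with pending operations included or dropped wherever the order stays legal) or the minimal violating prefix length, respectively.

linearizable — witness: #2, #1, #3, #4, #5, #6

1. #2 enqueue(29), leaving queue <29>
2. #1 dequeue() → 29, leaving queue <>
3. #3 dequeue() → empty, leaving queue <>
4. #4 dequeue() → empty, leaving queue <>
5. #5 enqueue(13), leaving queue <13>
6. #6 dequeue() → 13, leaving queue <>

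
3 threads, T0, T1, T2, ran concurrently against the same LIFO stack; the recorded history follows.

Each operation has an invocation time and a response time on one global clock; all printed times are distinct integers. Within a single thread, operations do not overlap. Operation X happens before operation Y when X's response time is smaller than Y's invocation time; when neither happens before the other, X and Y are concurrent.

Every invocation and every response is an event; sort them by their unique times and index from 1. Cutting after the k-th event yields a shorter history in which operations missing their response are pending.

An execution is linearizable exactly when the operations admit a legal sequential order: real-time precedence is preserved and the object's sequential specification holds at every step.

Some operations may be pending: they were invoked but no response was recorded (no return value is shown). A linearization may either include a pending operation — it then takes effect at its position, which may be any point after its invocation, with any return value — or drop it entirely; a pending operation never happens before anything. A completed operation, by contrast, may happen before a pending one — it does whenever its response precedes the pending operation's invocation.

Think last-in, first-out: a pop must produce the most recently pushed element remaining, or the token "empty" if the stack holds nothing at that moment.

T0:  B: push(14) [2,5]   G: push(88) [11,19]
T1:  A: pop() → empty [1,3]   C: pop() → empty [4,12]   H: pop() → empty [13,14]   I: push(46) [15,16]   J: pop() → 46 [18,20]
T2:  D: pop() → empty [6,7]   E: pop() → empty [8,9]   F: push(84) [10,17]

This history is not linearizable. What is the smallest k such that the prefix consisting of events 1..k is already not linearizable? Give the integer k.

12

events 1..11 are linearizable; a witness order is A, B, C, D, E:
after step 1 (A pop() → empty): stack <>
after step 2 (B push(14)): stack <14>
after step 3 (C pop() (pending, included)): stack <>
after step 4 (D pop() → empty): stack <>
after step 5 (E pop() → empty): stack <>
adding event 12 (C responds at 12) leaves no legal real-time order
no escape via the 2 pending operations (F, G): every completion choice fails
one such order, A, B, C, D, E (pending dropped), breaks at step 3 where C pop() → empty is illegal
one such order, A, B, D, C, E (pending dropped), breaks at step 3 where D pop() → empty is illegal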